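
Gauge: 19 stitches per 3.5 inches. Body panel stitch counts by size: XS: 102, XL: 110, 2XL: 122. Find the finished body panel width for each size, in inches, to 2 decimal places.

19/3.5 = 5.429 sts per in.
XS: 102 / 5.429 = 18.789 → 18.79 in.
XL: 110 / 5.429 = 20.263 → 20.26 in.
2XL: 122 / 5.429 = 22.474 → 22.47 in.

XS 18.79 inches; XL 20.26 inches; 2XL 22.47 inches.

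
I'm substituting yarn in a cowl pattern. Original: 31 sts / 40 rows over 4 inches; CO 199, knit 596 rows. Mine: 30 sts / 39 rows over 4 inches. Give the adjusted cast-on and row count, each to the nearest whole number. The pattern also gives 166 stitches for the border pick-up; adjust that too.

Stitches: 199 × 30/31 = 192.58 → 193.
Rows: 596 × 39/40 = 581.10 → 581.
border pick-up: 166 × 30/31 = 160.65 → 161.

Cast on 193 stitches; work 581 rows; border pick-up 161 stitches.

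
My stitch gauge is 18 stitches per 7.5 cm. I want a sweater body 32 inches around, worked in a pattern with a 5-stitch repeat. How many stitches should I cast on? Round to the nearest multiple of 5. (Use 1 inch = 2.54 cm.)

195 stitches.

32 in = 32 × 2.54 = 81.28 cm.
18 / 7.5 = 2.4 sts/cm.
81.28 × 2.4 = 195.07 sts.
→ 195.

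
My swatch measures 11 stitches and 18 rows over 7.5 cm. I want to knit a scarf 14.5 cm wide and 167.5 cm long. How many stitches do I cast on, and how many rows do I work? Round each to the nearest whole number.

Stitch gauge = 11/7.5 = 1.467 sts/cm; 14.5 × 1.467 = 21.27 → 21 sts.
Row gauge = 18/7.5 = 2.4 rows/cm; 167.5 × 2.4 = 402.00 → 402 rows.

Cast on 21 stitches and work 402 rows.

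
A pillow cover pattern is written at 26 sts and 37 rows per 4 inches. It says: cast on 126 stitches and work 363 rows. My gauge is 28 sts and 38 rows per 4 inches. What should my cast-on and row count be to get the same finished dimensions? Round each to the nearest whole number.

Stitches: 126 × 28/26 = 135.69 → 136.
Rows: 363 × 38/37 = 372.81 → 373.

Cast on 136 stitches; work 373 rows.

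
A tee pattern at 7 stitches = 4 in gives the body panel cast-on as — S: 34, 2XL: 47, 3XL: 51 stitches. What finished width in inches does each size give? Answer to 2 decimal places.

S 19.43 inches; 2XL 26.86 inches; 3XL 29.14 inches.

7/4 = 1.75 sts per in.
S: 34 / 1.75 = 19.429 → 19.43 in.
2XL: 47 / 1.75 = 26.857 → 26.86 in.
3XL: 51 / 1.75 = 29.143 → 29.14 in.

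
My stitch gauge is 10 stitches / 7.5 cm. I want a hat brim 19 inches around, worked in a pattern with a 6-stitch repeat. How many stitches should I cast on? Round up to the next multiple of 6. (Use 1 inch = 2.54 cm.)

19 in = 19 × 2.54 = 48.26 cm.
10 / 7.5 = 1.333 sts/cm.
48.26 × 1.333 = 64.35 sts.
→ 66.

66 stitches.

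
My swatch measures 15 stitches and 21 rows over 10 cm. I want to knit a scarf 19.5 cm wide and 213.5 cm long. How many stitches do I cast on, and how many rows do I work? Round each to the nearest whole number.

Stitch gauge = 15/10 = 1.5 sts/cm; 19.5 × 1.5 = 29.25 → 29 sts.
Row gauge = 21/10 = 2.1 rows/cm; 213.5 × 2.1 = 448.35 → 448 rows.

Cast on 29 stitches and work 448 rows.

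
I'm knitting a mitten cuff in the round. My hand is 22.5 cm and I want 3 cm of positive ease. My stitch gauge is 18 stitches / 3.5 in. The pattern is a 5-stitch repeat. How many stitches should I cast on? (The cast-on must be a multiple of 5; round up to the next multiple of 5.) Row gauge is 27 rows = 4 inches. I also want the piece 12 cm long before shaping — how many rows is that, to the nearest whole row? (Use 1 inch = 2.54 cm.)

Cast on 55 stitches; work 32 rows.

Finished = 22.5 + 3 = 25.5 cm.
25.5 cm × 1/2.54 = 10.04 inches.
18/3.5 = 5.143 sts per in; 10.04 × 5.143 = 51.63 sts.
Next multiple of 5 → 55.
12 cm = 4.72 inches; × 6.75 = 31.89 → 32 rows.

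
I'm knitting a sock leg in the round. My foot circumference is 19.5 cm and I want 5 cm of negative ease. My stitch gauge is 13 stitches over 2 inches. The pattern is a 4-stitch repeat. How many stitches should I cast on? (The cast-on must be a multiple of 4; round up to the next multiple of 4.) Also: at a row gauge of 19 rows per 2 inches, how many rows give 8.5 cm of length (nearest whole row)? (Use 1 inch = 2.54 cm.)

Cast on 40 stitches; work 32 rows.

Finished = 19.5 − 5 = 14.5 cm.
14.5 cm × 1/2.54 = 5.71 inches.
13/2 = 6.5 sts per in; 5.71 × 6.5 = 37.11 sts.
Next multiple of 4 → 40.
8.5 cm = 3.35 inches; × 9.5 = 31.79 → 32 rows.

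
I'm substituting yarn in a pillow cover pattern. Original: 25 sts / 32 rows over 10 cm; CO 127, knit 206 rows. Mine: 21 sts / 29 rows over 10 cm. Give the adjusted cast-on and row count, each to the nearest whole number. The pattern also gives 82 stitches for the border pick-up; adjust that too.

Cast on 107 stitches; work 187 rows; border pick-up 69 stitches.

Stitches: 127 × 21/25 = 106.68 → 107.
Rows: 206 × 29/32 = 186.69 → 187.
border pick-up: 82 × 21/25 = 68.88 → 69.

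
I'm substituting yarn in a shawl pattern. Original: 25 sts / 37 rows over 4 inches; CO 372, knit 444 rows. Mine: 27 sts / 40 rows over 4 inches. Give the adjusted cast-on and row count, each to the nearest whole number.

Stitches: 372 × 27/25 = 401.76 → 402.
Rows: 444 × 40/37 = 480.00 → 480.

Cast on 402 stitches; work 480 rows.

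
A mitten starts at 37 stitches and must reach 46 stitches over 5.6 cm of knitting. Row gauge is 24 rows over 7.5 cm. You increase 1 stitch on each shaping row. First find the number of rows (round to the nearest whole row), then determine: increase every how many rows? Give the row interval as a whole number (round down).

Increase every 2nd row.

Rows = 5.6 × 3.2 = 17.9 → 18 rows.
Stitches to add: 9 → 9 shaping rows (at 1 st each).
18 / 9 = 2.00 → every 2 rows.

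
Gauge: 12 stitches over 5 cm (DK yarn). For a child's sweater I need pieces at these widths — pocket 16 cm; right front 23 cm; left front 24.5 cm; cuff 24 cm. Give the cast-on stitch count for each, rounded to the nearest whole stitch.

pocket 38; right front 55; left front 59; cuff 58.

Rate = 12/5 = 2.4 sts per cm.
pocket: 16 × 2.4 = 38.40 → 38.
right front: 23 × 2.4 = 55.20 → 55.
left front: 24.5 × 2.4 = 58.80 → 59.
cuff: 24 × 2.4 = 57.60 → 58.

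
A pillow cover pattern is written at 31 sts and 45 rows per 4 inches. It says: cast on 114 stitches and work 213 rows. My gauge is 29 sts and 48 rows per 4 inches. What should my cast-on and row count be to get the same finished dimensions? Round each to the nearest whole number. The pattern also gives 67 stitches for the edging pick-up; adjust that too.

Cast on 107 stitches; work 227 rows; edging pick-up 63 stitches.

Stitches: 114 × 29/31 = 106.65 → 107.
Rows: 213 × 48/45 = 227.20 → 227.
edging pick-up: 67 × 29/31 = 62.68 → 63.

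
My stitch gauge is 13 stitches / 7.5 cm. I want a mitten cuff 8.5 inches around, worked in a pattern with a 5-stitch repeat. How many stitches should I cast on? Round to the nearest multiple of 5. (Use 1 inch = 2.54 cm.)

35 stitches.

8.5 in = 8.5 × 2.54 = 21.59 cm.
13 / 7.5 = 1.733 sts/cm.
21.59 × 1.733 = 37.42 sts.
→ 35.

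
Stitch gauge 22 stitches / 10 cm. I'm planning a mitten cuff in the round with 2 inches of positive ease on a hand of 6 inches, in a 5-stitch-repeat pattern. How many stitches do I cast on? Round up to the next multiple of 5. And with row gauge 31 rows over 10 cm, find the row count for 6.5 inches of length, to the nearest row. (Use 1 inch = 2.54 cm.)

Finished = 6 + 2 = 8 inches.
8 inches × 2.54 = 20.32 cm.
22/10 = 2.2 sts per cm; 20.32 × 2.2 = 44.70 sts.
Next multiple of 5 → 45.
6.5 inches = 16.51 cm; × 3.1 = 51.18 → 51 rows.

Cast on 45 stitches; work 51 rows.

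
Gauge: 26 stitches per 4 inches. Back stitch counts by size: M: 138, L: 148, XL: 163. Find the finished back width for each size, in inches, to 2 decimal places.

26/4 = 6.5 sts per in.
M: 138 / 6.5 = 21.231 → 21.23 in.
L: 148 / 6.5 = 22.769 → 22.77 in.
XL: 163 / 6.5 = 25.077 → 25.08 in.

M 21.23 inches; L 22.77 inches; XL 25.08 inches.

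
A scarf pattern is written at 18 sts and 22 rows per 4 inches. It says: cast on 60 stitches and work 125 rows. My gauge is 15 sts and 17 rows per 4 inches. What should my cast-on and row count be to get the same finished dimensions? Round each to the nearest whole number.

Stitches: 60 × 15/18 = 50.00 → 50.
Rows: 125 × 17/22 = 96.59 → 97.

Cast on 50 stitches; work 97 rows.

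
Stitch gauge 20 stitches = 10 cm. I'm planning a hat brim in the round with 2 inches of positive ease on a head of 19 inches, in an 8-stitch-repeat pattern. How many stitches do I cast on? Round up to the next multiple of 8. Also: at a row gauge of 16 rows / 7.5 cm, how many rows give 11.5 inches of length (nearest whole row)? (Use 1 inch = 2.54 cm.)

Cast on 112 stitches; work 62 rows.

Finished = 19 + 2 = 21 inches.
21 inches × 2.54 = 53.34 cm.
20/10 = 2 sts per cm; 53.34 × 2 = 106.68 sts.
Next multiple of 8 → 112.
11.5 inches = 29.21 cm; × 2.133 = 62.31 → 62 rows.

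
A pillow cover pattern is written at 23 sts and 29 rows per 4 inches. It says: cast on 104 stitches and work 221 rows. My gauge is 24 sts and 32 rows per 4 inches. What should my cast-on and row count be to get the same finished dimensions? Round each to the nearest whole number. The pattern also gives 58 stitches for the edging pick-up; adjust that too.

Stitches: 104 × 24/23 = 108.52 → 109.
Rows: 221 × 32/29 = 243.86 → 244.
edging pick-up: 58 × 24/23 = 60.52 → 61.

Cast on 109 stitches; work 244 rows; edging pick-up 61 stitches.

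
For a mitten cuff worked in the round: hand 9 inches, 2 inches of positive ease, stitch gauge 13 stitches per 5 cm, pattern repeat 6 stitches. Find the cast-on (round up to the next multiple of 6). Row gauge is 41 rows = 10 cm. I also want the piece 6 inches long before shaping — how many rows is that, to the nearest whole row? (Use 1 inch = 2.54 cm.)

Cast on 78 stitches; work 62 rows.

Finished = 9 + 2 = 11 inches.
11 inches × 2.54 = 27.94 cm.
13/5 = 2.6 sts per cm; 27.94 × 2.6 = 72.64 sts.
Next multiple of 6 → 78.
6 inches = 15.24 cm; × 4.1 = 62.48 → 62 rows.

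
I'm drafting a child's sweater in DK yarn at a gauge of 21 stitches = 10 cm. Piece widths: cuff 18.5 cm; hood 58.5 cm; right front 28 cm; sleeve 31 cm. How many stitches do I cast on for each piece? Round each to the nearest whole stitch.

Rate = 21/10 = 2.1 sts per cm.
cuff: 18.5 × 2.1 = 38.85 → 39.
hood: 58.5 × 2.1 = 122.85 → 123.
right front: 28 × 2.1 = 58.80 → 59.
sleeve: 31 × 2.1 = 65.10 → 65.

cuff 39; hood 123; right front 59; sleeve 65.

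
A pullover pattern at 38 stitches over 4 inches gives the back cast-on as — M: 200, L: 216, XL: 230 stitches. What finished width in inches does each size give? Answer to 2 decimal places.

38/4 = 9.5 sts per in.
M: 200 / 9.5 = 21.053 → 21.05 in.
L: 216 / 9.5 = 22.737 → 22.74 in.
XL: 230 / 9.5 = 24.211 → 24.21 in.

M 21.05 inches; L 22.74 inches; XL 24.21 inches.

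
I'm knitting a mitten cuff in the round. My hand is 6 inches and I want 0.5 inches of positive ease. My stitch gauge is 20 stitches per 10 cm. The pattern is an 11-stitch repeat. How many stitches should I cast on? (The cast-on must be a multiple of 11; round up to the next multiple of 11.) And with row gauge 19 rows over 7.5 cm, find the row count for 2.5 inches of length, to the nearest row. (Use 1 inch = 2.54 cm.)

Cast on 44 stitches; work 16 rows.

Finished = 6 + 0.5 = 6.5 inches.
6.5 inches × 2.54 = 16.51 cm.
20/10 = 2 sts per cm; 16.51 × 2 = 33.02 sts.
Next multiple of 11 → 44.
2.5 inches = 6.35 cm; × 2.533 = 16.09 → 16 rows.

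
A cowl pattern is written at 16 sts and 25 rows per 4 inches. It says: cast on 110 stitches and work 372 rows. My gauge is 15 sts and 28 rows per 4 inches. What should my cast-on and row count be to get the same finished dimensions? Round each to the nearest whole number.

Cast on 103 stitches; work 417 rows.

Stitches: 110 × 15/16 = 103.12 → 103.
Rows: 372 × 28/25 = 416.64 → 417.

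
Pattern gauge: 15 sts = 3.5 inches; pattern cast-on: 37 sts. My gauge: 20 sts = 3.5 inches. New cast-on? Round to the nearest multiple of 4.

CO 48 sts.

Scale factor = 20 / 15 = 1.333.
37 × 20 / 15 = 49.33 sts.
→ 48 sts.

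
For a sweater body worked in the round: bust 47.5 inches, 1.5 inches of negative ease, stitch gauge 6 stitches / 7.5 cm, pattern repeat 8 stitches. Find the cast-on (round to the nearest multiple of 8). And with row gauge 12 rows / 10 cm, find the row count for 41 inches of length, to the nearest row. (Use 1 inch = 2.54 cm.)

Finished = 47.5 − 1.5 = 46 inches.
46 inches × 2.54 = 116.84 cm.
6/7.5 = 0.8 sts per cm; 116.84 × 0.8 = 93.47 sts.
Nearest multiple of 8 → 96.
41 inches = 104.14 cm; × 1.2 = 124.97 → 125 rows.

Cast on 96 stitches; work 125 rows.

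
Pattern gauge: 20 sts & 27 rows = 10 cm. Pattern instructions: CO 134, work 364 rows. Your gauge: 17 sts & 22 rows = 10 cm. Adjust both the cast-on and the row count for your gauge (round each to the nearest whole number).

Stitches: 134 × 17/20 = 113.90 → 114.
Rows: 364 × 22/27 = 296.59 → 297.

Cast on 114 stitches; work 297 rows.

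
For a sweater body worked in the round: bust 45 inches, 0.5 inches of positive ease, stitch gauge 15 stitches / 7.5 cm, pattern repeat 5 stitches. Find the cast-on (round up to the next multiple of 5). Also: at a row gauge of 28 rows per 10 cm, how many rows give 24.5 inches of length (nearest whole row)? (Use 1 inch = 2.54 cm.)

Cast on 235 stitches; work 174 rows.

Finished = 45 + 0.5 = 45.5 inches.
45.5 inches × 2.54 = 115.57 cm.
15/7.5 = 2 sts per cm; 115.57 × 2 = 231.14 sts.
Next multiple of 5 → 235.
24.5 inches = 62.23 cm; × 2.8 = 174.24 → 174 rows.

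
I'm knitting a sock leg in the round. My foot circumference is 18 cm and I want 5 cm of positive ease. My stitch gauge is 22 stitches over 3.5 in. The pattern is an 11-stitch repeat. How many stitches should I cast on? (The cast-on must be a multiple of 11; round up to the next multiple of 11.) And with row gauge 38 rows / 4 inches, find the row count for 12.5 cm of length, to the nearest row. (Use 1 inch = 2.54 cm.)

Cast on 66 stitches; work 47 rows.

Finished = 18 + 5 = 23 cm.
23 cm × 1/2.54 = 9.06 inches.
22/3.5 = 6.286 sts per in; 9.06 × 6.286 = 56.92 sts.
Next multiple of 11 → 66.
12.5 cm = 4.92 inches; × 9.5 = 46.75 → 47 rows.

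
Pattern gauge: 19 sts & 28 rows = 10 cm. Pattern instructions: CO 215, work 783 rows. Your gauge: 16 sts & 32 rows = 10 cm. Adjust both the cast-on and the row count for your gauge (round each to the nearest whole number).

Cast on 181 stitches; work 895 rows.

Stitches: 215 × 16/19 = 181.05 → 181.
Rows: 783 × 32/28 = 894.86 → 895.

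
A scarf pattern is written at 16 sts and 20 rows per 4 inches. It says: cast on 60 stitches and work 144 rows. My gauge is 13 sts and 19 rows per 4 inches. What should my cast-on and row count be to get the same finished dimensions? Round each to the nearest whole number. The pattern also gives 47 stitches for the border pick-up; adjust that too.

Stitches: 60 × 13/16 = 48.75 → 49.
Rows: 144 × 19/20 = 136.80 → 137.
border pick-up: 47 × 13/16 = 38.19 → 38.

Cast on 49 stitches; work 137 rows; border pick-up 38 stitches.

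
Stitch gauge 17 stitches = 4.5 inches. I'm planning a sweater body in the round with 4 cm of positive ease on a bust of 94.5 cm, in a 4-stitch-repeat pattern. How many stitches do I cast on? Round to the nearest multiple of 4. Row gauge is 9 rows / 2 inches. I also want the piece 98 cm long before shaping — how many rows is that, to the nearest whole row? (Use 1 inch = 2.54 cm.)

Cast on 148 stitches; work 174 rows.

Finished = 94.5 + 4 = 98.5 cm.
98.5 cm × 1/2.54 = 38.78 inches.
17/4.5 = 3.778 sts per in; 38.78 × 3.778 = 146.50 sts.
Nearest multiple of 4 → 148.
98 cm = 38.58 inches; × 4.5 = 173.62 → 174 rows.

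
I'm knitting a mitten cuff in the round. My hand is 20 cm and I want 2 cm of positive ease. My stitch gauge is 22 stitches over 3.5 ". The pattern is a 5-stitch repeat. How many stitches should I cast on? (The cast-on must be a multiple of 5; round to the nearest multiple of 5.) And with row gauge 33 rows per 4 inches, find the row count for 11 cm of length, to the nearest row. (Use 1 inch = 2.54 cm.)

Finished = 20 + 2 = 22 cm.
22 cm × 1/2.54 = 8.66 inches.
22/3.5 = 6.286 sts per in; 8.66 × 6.286 = 54.44 sts.
Nearest multiple of 5 → 55.
11 cm = 4.33 inches; × 8.25 = 35.73 → 36 rows.

Cast on 55 stitches; work 36 rows.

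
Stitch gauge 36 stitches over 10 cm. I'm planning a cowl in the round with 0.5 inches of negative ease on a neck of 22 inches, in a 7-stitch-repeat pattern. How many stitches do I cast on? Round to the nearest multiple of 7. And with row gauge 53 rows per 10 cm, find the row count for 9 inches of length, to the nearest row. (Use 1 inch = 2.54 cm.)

Cast on 196 stitches; work 121 rows.

Finished = 22 − 0.5 = 21.5 inches.
21.5 inches × 2.54 = 54.61 cm.
36/10 = 3.6 sts per cm; 54.61 × 3.6 = 196.60 sts.
Nearest multiple of 7 → 196.
9 inches = 22.86 cm; × 5.3 = 121.16 → 121 rows.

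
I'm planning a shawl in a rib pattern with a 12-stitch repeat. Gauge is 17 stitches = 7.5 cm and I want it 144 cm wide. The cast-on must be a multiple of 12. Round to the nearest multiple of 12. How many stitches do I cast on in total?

Cast on 324 stitches.

17 / 7.5 = 2.267 sts per cm.
144 × 2.267 = 326.40 sts.
Nearest multiple of 12: 324.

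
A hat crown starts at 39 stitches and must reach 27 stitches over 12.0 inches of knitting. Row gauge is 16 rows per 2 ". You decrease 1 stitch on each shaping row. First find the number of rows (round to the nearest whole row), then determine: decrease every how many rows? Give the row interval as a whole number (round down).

Decrease every 8th row.

Rows = 12.0 × 8 = 96.0 → 96 rows.
Stitches to remove: 12 → 12 shaping rows (at 1 st each).
96 / 12 = 8.00 → every 8 rows.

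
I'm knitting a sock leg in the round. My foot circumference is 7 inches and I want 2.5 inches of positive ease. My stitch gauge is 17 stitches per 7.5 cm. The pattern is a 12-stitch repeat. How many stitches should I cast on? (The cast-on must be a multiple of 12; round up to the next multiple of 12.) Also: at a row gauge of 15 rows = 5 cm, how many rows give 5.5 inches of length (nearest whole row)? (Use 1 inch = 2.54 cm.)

Finished = 7 + 2.5 = 9.5 inches.
9.5 inches × 2.54 = 24.13 cm.
17/7.5 = 2.267 sts per cm; 24.13 × 2.267 = 54.69 sts.
Next multiple of 12 → 60.
5.5 inches = 13.97 cm; × 3 = 41.91 → 42 rows.

Cast on 60 stitches; work 42 rows.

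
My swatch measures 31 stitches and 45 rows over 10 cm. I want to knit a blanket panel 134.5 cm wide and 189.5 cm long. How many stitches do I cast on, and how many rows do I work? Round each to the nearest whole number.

Stitch gauge = 31/10 = 3.1 sts/cm; 134.5 × 3.1 = 416.95 → 417 sts.
Row gauge = 45/10 = 4.5 rows/cm; 189.5 × 4.5 = 852.75 → 853 rows.

Cast on 417 stitches and work 853 rows.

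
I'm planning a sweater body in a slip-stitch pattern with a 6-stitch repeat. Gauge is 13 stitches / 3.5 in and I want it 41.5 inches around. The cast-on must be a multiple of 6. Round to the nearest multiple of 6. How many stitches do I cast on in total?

156 stitches.

13 / 3.5 = 3.714 sts per inch.
41.5 × 3.714 = 154.14 sts.
Nearest multiple of 6: 156.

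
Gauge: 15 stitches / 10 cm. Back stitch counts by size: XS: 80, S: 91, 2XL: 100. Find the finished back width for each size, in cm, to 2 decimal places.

XS 53.33 cm; S 60.67 cm; 2XL 66.67 cm.

15/10 = 1.5 sts per cm.
XS: 80 / 1.5 = 53.333 → 53.33 cm.
S: 91 / 1.5 = 60.667 → 60.67 cm.
2XL: 100 / 1.5 = 66.667 → 66.67 cm.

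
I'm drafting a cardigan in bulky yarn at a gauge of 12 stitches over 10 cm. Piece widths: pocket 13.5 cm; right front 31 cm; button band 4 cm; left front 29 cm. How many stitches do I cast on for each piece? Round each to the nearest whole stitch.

pocket 16; right front 37; button band 5; left front 35.

Rate = 12/10 = 1.2 sts per cm.
pocket: 13.5 × 1.2 = 16.20 → 16.
right front: 31 × 1.2 = 37.20 → 37.
button band: 4 × 1.2 = 4.80 → 5.
left front: 29 × 1.2 = 34.80 → 35.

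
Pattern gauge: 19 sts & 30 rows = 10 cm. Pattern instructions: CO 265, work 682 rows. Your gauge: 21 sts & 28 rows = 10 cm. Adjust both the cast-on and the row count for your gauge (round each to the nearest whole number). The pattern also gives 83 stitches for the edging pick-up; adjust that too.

Stitches: 265 × 21/19 = 292.89 → 293.
Rows: 682 × 28/30 = 636.53 → 637.
edging pick-up: 83 × 21/19 = 91.74 → 92.

Cast on 293 stitches; work 637 rows; edging pick-up 92 stitches.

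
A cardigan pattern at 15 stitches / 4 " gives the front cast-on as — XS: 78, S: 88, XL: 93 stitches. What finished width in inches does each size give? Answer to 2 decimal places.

XS 20.80 inches; S 23.47 inches; XL 24.80 inches.

15/4 = 3.75 sts per in.
XS: 78 / 3.75 = 20.800 → 20.80 in.
S: 88 / 3.75 = 23.467 → 23.47 in.
XL: 93 / 3.75 = 24.800 → 24.80 in.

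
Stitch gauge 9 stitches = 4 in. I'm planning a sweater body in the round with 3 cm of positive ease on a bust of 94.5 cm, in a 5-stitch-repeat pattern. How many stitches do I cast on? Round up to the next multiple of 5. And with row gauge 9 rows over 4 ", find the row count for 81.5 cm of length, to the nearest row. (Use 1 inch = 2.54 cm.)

Finished = 94.5 + 3 = 97.5 cm.
97.5 cm × 1/2.54 = 38.39 inches.
9/4 = 2.25 sts per in; 38.39 × 2.25 = 86.37 sts.
Next multiple of 5 → 90.
81.5 cm = 32.09 inches; × 2.25 = 72.19 → 72 rows.

Cast on 90 stitches; work 72 rows.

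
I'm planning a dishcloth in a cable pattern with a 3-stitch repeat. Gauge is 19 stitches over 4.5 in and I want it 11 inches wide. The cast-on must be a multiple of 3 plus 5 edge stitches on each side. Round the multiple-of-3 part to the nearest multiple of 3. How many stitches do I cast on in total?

19 / 4.5 = 4.222 sts per inch.
11 × 4.222 = 46.44 sts.
Less 10 edge sts → 36.44 for the repeat.
Nearest multiple of 3: 36.
Add back 10 edge sts → 46.

46 stitches.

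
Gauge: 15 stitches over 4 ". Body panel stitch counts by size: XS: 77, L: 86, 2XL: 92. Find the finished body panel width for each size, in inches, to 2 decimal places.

XS 20.53 inches; L 22.93 inches; 2XL 24.53 inches.

15/4 = 3.75 sts per in.
XS: 77 / 3.75 = 20.533 → 20.53 in.
L: 86 / 3.75 = 22.933 → 22.93 in.
2XL: 92 / 3.75 = 24.533 → 24.53 in.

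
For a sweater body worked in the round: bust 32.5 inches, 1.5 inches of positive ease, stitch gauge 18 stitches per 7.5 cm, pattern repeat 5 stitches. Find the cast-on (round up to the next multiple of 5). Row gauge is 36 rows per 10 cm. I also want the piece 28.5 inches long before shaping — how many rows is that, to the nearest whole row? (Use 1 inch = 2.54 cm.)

Cast on 210 stitches; work 261 rows.

Finished = 32.5 + 1.5 = 34 inches.
34 inches × 2.54 = 86.36 cm.
18/7.5 = 2.4 sts per cm; 86.36 × 2.4 = 207.26 sts.
Next multiple of 5 → 210.
28.5 inches = 72.39 cm; × 3.6 = 260.60 → 261 rows.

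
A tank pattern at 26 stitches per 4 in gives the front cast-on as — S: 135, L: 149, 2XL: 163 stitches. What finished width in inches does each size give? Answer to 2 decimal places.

26/4 = 6.5 sts per in.
S: 135 / 6.5 = 20.769 → 20.77 in.
L: 149 / 6.5 = 22.923 → 22.92 in.
2XL: 163 / 6.5 = 25.077 → 25.08 in.

S 20.77 inches; L 22.92 inches; 2XL 25.08 inches.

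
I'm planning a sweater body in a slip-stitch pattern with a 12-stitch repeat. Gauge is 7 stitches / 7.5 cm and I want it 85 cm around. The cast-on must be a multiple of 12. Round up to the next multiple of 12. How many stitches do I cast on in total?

Cast on 84 stitches.

7 / 7.5 = 0.933 sts per cm.
85 × 0.933 = 79.33 sts.
Next multiple of 12: 84.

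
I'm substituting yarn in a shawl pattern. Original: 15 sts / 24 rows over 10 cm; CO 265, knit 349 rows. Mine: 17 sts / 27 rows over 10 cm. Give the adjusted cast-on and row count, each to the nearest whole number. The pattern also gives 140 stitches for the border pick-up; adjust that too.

Cast on 300 stitches; work 393 rows; border pick-up 159 stitches.

Stitches: 265 × 17/15 = 300.33 → 300.
Rows: 349 × 27/24 = 392.62 → 393.
border pick-up: 140 × 17/15 = 158.67 → 159.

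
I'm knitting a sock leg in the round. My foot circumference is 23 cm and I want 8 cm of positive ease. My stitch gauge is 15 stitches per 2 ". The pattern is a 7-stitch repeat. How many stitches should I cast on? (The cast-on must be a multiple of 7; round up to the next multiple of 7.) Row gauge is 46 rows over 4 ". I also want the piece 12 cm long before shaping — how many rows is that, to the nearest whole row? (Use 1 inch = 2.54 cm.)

Finished = 23 + 8 = 31 cm.
31 cm × 1/2.54 = 12.20 inches.
15/2 = 7.5 sts per in; 12.20 × 7.5 = 91.54 sts.
Next multiple of 7 → 98.
12 cm = 4.72 inches; × 11.5 = 54.33 → 54 rows.

Cast on 98 stitches; work 54 rows.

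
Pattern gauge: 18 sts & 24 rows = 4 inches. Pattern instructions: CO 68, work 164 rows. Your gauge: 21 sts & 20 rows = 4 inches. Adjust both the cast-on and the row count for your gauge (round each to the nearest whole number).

Stitches: 68 × 21/18 = 79.33 → 79.
Rows: 164 × 20/24 = 136.67 → 137.

Cast on 79 stitches; work 137 rows.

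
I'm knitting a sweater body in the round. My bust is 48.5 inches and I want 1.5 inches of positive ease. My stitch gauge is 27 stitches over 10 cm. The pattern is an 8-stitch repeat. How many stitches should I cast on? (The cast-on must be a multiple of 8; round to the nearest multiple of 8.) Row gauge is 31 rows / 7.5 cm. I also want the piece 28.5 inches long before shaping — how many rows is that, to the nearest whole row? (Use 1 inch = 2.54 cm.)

Cast on 344 stitches; work 299 rows.

Finished = 48.5 + 1.5 = 50 inches.
50 inches × 2.54 = 127.00 cm.
27/10 = 2.7 sts per cm; 127.00 × 2.7 = 342.90 sts.
Nearest multiple of 8 → 344.
28.5 inches = 72.39 cm; × 4.133 = 299.21 → 299 rows.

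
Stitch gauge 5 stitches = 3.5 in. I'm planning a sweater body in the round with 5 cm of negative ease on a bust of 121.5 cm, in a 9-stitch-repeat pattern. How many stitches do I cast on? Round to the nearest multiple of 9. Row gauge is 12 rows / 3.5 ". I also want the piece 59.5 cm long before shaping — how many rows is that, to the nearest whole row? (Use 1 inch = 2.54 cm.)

Cast on 63 stitches; work 80 rows.

Finished = 121.5 − 5 = 116.5 cm.
116.5 cm × 1/2.54 = 45.87 inches.
5/3.5 = 1.429 sts per in; 45.87 × 1.429 = 65.52 sts.
Nearest multiple of 9 → 63.
59.5 cm = 23.43 inches; × 3.429 = 80.31 → 80 rows.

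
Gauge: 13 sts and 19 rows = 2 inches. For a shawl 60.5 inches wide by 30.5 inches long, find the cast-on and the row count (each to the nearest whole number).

Cast on 393 stitches and work 290 rows.

Stitch gauge = 13/2 = 6.5 sts/in; 60.5 × 6.5 = 393.25 → 393 sts.
Row gauge = 19/2 = 9.5 rows/in; 30.5 × 9.5 = 289.75 → 290 rows.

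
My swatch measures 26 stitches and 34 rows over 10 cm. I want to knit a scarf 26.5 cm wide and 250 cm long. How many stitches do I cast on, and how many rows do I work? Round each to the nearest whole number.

Stitch gauge = 26/10 = 2.6 sts/cm; 26.5 × 2.6 = 68.90 → 69 sts.
Row gauge = 34/10 = 3.4 rows/cm; 250 × 3.4 = 850.00 → 850 rows.

Cast on 69 stitches and work 850 rows.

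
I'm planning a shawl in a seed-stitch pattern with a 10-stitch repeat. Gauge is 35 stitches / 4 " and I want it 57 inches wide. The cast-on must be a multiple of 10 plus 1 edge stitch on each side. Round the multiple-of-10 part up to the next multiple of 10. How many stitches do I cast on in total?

35 / 4 = 8.75 sts per inch.
57 × 8.75 = 498.75 sts.
Less 2 edge sts → 496.75 for the repeat.
Next multiple of 10: 500.
Add back 2 edge sts → 502.

CO 502 sts.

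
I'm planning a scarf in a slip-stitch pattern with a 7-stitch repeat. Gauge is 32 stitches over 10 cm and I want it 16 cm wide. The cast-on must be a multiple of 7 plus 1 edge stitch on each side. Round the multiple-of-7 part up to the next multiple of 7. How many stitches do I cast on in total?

32 / 10 = 3.2 sts per cm.
16 × 3.2 = 51.20 sts.
Less 2 edge sts → 49.20 for the repeat.
Next multiple of 7: 56.
Add back 2 edge sts → 58.

58 stitches.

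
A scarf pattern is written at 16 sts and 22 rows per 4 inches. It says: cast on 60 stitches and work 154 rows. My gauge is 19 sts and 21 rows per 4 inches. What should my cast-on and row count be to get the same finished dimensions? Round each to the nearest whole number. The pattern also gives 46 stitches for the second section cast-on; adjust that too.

Stitches: 60 × 19/16 = 71.25 → 71.
Rows: 154 × 21/22 = 147.00 → 147.
second section cast-on: 46 × 19/16 = 54.62 → 55.

Cast on 71 stitches; work 147 rows; second section cast-on 55 stitches.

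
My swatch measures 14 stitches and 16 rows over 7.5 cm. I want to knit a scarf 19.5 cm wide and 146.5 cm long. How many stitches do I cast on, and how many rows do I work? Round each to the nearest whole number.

Stitch gauge = 14/7.5 = 1.867 sts/cm; 19.5 × 1.867 = 36.40 → 36 sts.
Row gauge = 16/7.5 = 2.133 rows/cm; 146.5 × 2.133 = 312.53 → 313 rows.

Cast on 36 stitches and work 313 rows.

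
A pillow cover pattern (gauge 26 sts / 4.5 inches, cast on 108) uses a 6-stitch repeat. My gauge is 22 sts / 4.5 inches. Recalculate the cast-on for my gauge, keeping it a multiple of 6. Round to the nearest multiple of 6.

108 × 22 / 26 = 91.38.
Nearest multiple of 6: 90.

90 stitches.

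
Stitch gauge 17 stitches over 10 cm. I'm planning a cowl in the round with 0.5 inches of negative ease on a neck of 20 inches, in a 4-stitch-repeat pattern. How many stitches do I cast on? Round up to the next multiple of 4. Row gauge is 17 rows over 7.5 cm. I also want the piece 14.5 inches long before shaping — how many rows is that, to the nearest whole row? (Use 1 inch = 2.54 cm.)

Cast on 88 stitches; work 83 rows.

Finished = 20 − 0.5 = 19.5 inches.
19.5 inches × 2.54 = 49.53 cm.
17/10 = 1.7 sts per cm; 49.53 × 1.7 = 84.20 sts.
Next multiple of 4 → 88.
14.5 inches = 36.83 cm; × 2.267 = 83.48 → 83 rows.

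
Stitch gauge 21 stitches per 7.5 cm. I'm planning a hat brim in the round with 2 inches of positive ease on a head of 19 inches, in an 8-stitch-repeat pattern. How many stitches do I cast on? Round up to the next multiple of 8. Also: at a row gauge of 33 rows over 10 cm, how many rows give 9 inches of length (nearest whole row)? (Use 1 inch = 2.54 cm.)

Cast on 152 stitches; work 75 rows.

Finished = 19 + 2 = 21 inches.
21 inches × 2.54 = 53.34 cm.
21/7.5 = 2.8 sts per cm; 53.34 × 2.8 = 149.35 sts.
Next multiple of 8 → 152.
9 inches = 22.86 cm; × 3.3 = 75.44 → 75 rows.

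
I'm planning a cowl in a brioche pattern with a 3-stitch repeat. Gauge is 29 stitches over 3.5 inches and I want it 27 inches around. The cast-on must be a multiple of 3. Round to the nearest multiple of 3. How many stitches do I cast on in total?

225 stitches.

29 / 3.5 = 8.286 sts per inch.
27 × 8.286 = 223.71 sts.
Nearest multiple of 3: 225.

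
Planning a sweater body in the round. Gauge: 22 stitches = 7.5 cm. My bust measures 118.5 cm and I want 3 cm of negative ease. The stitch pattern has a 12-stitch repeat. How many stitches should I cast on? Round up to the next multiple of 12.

Finished = 118.5 − 3 = 115.5 cm.
22 / 7.5 = 2.933 sts/cm.
115.5 × 2.933 = 338.80 sts.
Next multiple of 12: 348.

CO 348 sts.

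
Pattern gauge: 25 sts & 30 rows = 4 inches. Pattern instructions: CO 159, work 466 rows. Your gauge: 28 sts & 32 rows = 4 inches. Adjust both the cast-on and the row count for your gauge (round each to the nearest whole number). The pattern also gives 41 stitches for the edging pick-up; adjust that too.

Stitches: 159 × 28/25 = 178.08 → 178.
Rows: 466 × 32/30 = 497.07 → 497.
edging pick-up: 41 × 28/25 = 45.92 → 46.

Cast on 178 stitches; work 497 rows; edging pick-up 46 stitches.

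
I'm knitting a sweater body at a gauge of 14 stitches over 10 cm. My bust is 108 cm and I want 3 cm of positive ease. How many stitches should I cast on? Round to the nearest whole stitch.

Finished = 108 + 3 = 111 cm.
14 / 10 = 1.4 sts per cm.
111.00 × 1.4 = 155.40 sts.
→ 155 sts.

155 stitches.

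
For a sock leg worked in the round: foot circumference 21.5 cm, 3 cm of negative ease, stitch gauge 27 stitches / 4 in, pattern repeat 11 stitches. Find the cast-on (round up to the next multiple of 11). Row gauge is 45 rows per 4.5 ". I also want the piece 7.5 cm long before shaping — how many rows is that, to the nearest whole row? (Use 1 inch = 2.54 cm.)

Finished = 21.5 − 3 = 18.5 cm.
18.5 cm × 1/2.54 = 7.28 inches.
27/4 = 6.75 sts per in; 7.28 × 6.75 = 49.16 sts.
Next multiple of 11 → 55.
7.5 cm = 2.95 inches; × 10 = 29.53 → 30 rows.

Cast on 55 stitches; work 30 rows.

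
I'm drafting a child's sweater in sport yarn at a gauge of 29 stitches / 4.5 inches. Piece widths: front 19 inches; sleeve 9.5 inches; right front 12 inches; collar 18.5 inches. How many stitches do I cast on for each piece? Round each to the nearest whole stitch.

front 122; sleeve 61; right front 77; collar 119.

Rate = 29/4.5 = 6.444 sts per in.
front: 19 × 6.444 = 122.44 → 122.
sleeve: 9.5 × 6.444 = 61.22 → 61.
right front: 12 × 6.444 = 77.33 → 77.
collar: 18.5 × 6.444 = 119.22 → 119.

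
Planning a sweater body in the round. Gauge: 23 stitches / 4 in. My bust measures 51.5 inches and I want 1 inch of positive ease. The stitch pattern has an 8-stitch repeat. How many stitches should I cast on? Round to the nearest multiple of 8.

Finished = 51.5 + 1 = 52.5 inches.
23 / 4 = 5.75 sts/in.
52.5 × 5.75 = 301.88 sts.
Nearest multiple of 8: 304.

304 stitches.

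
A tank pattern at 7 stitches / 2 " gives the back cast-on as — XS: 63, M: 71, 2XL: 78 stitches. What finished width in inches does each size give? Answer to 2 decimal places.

XS 18.00 inches; M 20.29 inches; 2XL 22.29 inches.

7/2 = 3.5 sts per in.
XS: 63 / 3.5 = 18.000 → 18.00 in.
M: 71 / 3.5 = 20.286 → 20.29 in.
2XL: 78 / 3.5 = 22.286 → 22.29 in.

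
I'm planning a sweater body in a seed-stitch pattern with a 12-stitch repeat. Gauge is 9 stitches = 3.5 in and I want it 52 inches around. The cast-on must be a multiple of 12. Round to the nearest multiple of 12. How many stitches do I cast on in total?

CO 132 sts.

9 / 3.5 = 2.571 sts per inch.
52 × 2.571 = 133.71 sts.
Nearest multiple of 12: 132.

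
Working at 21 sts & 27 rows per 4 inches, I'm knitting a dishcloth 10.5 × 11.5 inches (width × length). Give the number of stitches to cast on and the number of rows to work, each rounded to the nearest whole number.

Cast on 55 stitches and work 78 rows.

Stitch gauge = 21/4 = 5.25 sts/in; 10.5 × 5.25 = 55.12 → 55 sts.
Row gauge = 27/4 = 6.75 rows/in; 11.5 × 6.75 = 77.62 → 78 rows.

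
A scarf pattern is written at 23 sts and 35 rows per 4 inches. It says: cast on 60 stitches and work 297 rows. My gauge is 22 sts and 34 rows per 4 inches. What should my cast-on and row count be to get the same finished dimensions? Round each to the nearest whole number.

Cast on 57 stitches; work 289 rows.

Stitches: 60 × 22/23 = 57.39 → 57.
Rows: 297 × 34/35 = 288.51 → 289.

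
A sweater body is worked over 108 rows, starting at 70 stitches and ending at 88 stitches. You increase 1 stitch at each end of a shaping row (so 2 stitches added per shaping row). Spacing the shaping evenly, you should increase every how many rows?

Stitches to add: |88 − 70| = 18.
Shaping rows needed: 18 / 2 = 9.
108 rows / 9 = every 12 rows.

Increase every 12th row.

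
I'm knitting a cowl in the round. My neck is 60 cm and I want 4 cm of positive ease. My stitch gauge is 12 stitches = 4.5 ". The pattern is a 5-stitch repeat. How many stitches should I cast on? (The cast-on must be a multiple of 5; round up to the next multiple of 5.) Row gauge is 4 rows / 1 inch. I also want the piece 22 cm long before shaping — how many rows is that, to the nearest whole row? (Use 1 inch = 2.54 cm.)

Finished = 60 + 4 = 64 cm.
64 cm × 1/2.54 = 25.20 inches.
12/4.5 = 2.667 sts per in; 25.20 × 2.667 = 67.19 sts.
Next multiple of 5 → 70.
22 cm = 8.66 inches; × 4 = 34.65 → 35 rows.

Cast on 70 stitches; work 35 rows.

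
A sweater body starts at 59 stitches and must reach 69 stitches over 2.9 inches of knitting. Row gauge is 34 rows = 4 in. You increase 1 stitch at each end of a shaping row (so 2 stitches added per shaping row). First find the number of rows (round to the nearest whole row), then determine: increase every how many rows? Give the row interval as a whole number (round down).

Rows = 2.9 × 8.5 = 24.6 → 25 rows.
Stitches to add: 10 → 5 shaping rows (at 2 st each).
25 / 5 = 5.00 → every 5 rows.

Increase every 5th row.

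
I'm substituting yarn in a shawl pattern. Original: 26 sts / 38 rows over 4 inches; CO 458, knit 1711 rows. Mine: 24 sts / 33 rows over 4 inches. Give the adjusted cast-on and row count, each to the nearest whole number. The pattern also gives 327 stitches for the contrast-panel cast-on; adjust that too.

Stitches: 458 × 24/26 = 422.77 → 423.
Rows: 1711 × 33/38 = 1485.87 → 1486.
contrast-panel cast-on: 327 × 24/26 = 301.85 → 302.

Cast on 423 stitches; work 1486 rows; contrast-panel cast-on 302 stitches.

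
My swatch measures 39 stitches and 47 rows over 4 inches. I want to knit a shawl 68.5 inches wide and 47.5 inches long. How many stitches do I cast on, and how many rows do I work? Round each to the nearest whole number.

Stitch gauge = 39/4 = 9.75 sts/in; 68.5 × 9.75 = 667.88 → 668 sts.
Row gauge = 47/4 = 11.75 rows/in; 47.5 × 11.75 = 558.12 → 558 rows.

Cast on 668 stitches and work 558 rows.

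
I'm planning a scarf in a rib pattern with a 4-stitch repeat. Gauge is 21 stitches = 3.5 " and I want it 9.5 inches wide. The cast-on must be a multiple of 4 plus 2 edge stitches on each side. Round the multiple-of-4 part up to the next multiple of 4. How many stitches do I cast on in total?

21 / 3.5 = 6 sts per inch.
9.5 × 6 = 57.00 sts.
Less 4 edge sts → 53.00 for the repeat.
Next multiple of 4: 56.
Add back 4 edge sts → 60.

Cast on 60 stitches.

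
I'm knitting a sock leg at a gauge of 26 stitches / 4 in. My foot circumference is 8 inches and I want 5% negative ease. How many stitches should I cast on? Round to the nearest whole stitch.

CO 49 sts.

Finished = 8 × 0.95 = 7.60 in.
26 / 4 = 6.5 sts per inch.
7.60 × 6.5 = 49.40 sts.
→ 49 sts.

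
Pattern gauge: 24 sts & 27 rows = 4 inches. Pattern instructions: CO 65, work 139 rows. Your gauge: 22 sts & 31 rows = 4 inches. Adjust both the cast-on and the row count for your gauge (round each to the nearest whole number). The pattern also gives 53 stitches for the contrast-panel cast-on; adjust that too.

Cast on 60 stitches; work 160 rows; contrast-panel cast-on 49 stitches.

Stitches: 65 × 22/24 = 59.58 → 60.
Rows: 139 × 31/27 = 159.59 → 160.
contrast-panel cast-on: 53 × 22/24 = 48.58 → 49.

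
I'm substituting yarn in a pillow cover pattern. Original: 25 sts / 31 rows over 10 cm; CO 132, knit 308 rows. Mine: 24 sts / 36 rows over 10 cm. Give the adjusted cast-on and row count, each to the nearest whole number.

Stitches: 132 × 24/25 = 126.72 → 127.
Rows: 308 × 36/31 = 357.68 → 358.

Cast on 127 stitches; work 358 rows.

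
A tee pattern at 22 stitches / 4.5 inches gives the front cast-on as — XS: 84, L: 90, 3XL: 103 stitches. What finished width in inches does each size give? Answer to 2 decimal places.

22/4.5 = 4.889 sts per in.
XS: 84 / 4.889 = 17.182 → 17.18 in.
L: 90 / 4.889 = 18.409 → 18.41 in.
3XL: 103 / 4.889 = 21.068 → 21.07 in.

XS 17.18 inches; L 18.41 inches; 3XL 21.07 inches.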